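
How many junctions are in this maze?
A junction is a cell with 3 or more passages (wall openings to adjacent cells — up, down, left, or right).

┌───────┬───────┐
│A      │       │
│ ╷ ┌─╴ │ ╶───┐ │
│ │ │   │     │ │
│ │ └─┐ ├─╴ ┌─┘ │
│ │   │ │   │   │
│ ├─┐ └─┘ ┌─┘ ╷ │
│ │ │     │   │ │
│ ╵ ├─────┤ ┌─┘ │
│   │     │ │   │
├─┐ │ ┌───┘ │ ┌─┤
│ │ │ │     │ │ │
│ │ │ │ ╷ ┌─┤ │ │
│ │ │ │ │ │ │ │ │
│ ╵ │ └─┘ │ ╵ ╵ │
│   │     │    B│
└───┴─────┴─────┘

Checking each cell for number of passages:

Junctions found (3+ passages):
  (0, 1): 3 passages
  (1, 3): 3 passages
  (1, 5): 3 passages
  (2, 7): 3 passages
  (4, 1): 3 passages
  (5, 4): 3 passages
  (7, 6): 3 passages
Total junctions: 7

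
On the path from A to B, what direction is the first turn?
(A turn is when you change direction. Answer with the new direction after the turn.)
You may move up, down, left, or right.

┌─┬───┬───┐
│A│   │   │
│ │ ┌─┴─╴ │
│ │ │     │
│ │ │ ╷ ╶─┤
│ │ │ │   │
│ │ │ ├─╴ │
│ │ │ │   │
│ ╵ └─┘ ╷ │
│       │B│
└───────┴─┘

Directions: down, down, down, down, right, right, right, up, right, down
First turn direction: right

Solution:

┌─┬───┬───┐
│A│   │   │
│ │ ┌─┴─╴ │
│↓│ │     │
│ │ │ ╷ ╶─┤
│↓│ │ │   │
│ │ │ ├─╴ │
│↓│ │ │↱ ↓│
│ ╵ └─┘ ╷ │
│↳ → → ↑│B│
└───────┴─┘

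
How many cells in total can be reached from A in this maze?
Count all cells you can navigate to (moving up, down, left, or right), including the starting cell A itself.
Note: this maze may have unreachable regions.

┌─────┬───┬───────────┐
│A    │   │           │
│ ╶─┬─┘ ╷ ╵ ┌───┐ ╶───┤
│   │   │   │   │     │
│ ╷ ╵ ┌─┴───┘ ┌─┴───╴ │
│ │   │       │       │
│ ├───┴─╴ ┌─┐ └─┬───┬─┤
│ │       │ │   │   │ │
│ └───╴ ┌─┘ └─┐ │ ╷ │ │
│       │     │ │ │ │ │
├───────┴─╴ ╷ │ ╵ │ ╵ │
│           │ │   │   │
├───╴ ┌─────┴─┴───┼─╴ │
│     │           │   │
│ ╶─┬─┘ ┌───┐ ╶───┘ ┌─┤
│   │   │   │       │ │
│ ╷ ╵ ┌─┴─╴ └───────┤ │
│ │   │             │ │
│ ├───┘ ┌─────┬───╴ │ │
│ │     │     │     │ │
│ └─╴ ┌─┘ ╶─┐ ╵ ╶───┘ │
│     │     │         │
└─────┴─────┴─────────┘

Using BFS/flood-fill to find all reachable cells from A:
Maze size: 11 × 11 = 121 total cells
All cells are reachable — the maze is fully connected.
Reachable cells: 121

Reachable region (· marks reachable cells):

┌─────┬───┬───────────┐
│A · ·│· ·│· · · · · ·│
│ ╶─┬─┘ ╷ ╵ ┌───┐ ╶───┤
│· ·│· ·│· ·│· ·│· · ·│
│ ╷ ╵ ┌─┴───┘ ┌─┴───╴ │
│·│· ·│· · · ·│· · · ·│
│ ├───┴─╴ ┌─┐ └─┬───┬─┤
│·│· · · ·│·│· ·│· ·│·│
│ └───╴ ┌─┘ └─┐ │ ╷ │ │
│· · · ·│· · ·│·│·│·│·│
├───────┴─╴ ╷ │ ╵ │ ╵ │
│· · · · · ·│·│· ·│· ·│
├───╴ ┌─────┴─┴───┼─╴ │
│· · ·│· · · · · ·│· ·│
│ ╶─┬─┘ ┌───┐ ╶───┘ ┌─┤
│· ·│· ·│· ·│· · · ·│·│
│ ╷ ╵ ┌─┴─╴ └───────┤ │
│·│· ·│· · · · · · ·│·│
│ ├───┘ ┌─────┬───╴ │ │
│·│· · ·│· · ·│· · ·│·│
│ └─╴ ┌─┘ ╶─┐ ╵ ╶───┘ │
│· · ·│· · ·│· · · · ·│
└─────┴─────┴─────────┘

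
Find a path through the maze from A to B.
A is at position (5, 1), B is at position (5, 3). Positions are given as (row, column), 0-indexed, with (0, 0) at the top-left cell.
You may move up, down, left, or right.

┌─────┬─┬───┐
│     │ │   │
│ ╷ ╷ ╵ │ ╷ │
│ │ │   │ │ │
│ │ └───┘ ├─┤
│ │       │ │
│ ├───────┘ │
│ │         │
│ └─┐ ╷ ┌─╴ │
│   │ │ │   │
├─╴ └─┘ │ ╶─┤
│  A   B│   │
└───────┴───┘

Finding the shortest path from (5, 1) to (5, 3):
Path length: 2 steps
Directions: right → right

Solution:

┌─────┬─┬───┐
│     │ │   │
│ ╷ ╷ ╵ │ ╷ │
│ │ │   │ │ │
│ │ └───┘ ├─┤
│ │       │ │
│ ├───────┘ │
│ │         │
│ └─┐ ╷ ┌─╴ │
│   │ │ │   │
├─╴ └─┘ │ ╶─┤
│  A → B│   │
└───────┴───┘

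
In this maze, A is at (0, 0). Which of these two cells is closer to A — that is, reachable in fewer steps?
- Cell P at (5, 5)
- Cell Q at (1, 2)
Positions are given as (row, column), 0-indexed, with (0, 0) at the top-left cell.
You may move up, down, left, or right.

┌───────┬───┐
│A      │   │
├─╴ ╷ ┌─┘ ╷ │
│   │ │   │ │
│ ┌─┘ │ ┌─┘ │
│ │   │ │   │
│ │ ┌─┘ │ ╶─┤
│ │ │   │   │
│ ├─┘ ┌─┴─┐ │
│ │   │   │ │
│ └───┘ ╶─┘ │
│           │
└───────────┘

Shortest path A → P at (5, 5): 12 steps
Shortest path A → Q at (1, 2): 3 steps

Q is closer (3 steps vs 12 steps).

Path to P:

┌───────┬───┐
│A ↓    │   │
├─╴ ╷ ┌─┘ ╷ │
│↓ ↲│ │   │ │
│ ┌─┘ │ ┌─┘ │
│↓│   │ │   │
│ │ ┌─┘ │ ╶─┤
│↓│ │   │   │
│ ├─┘ ┌─┴─┐ │
│↓│   │   │ │
│ └───┘ ╶─┘ │
│↳ → → → → P│
└───────────┘

Path to Q:

┌───────┬───┐
│A → ↓  │   │
├─╴ ╷ ┌─┘ ╷ │
│   │Q│   │ │
│ ┌─┘ │ ┌─┘ │
│ │   │ │   │
│ │ ┌─┘ │ ╶─┤
│ │ │   │   │
│ ├─┘ ┌─┴─┐ │
│ │   │   │ │
│ └───┘ ╶─┘ │
│           │
└───────────┘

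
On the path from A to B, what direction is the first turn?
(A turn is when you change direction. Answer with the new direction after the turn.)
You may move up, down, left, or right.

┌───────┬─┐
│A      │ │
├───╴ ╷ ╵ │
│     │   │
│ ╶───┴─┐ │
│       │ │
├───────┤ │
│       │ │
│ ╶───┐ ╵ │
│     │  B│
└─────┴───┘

Directions: right, right, right, down, right, down, down, down
First turn direction: down

Solution:

┌───────┬─┐
│A → → ↓│ │
├───╴ ╷ ╵ │
│     │↳ ↓│
│ ╶───┴─┐ │
│       │↓│
├───────┤ │
│       │↓│
│ ╶───┐ ╵ │
│     │  B│
└─────┴───┘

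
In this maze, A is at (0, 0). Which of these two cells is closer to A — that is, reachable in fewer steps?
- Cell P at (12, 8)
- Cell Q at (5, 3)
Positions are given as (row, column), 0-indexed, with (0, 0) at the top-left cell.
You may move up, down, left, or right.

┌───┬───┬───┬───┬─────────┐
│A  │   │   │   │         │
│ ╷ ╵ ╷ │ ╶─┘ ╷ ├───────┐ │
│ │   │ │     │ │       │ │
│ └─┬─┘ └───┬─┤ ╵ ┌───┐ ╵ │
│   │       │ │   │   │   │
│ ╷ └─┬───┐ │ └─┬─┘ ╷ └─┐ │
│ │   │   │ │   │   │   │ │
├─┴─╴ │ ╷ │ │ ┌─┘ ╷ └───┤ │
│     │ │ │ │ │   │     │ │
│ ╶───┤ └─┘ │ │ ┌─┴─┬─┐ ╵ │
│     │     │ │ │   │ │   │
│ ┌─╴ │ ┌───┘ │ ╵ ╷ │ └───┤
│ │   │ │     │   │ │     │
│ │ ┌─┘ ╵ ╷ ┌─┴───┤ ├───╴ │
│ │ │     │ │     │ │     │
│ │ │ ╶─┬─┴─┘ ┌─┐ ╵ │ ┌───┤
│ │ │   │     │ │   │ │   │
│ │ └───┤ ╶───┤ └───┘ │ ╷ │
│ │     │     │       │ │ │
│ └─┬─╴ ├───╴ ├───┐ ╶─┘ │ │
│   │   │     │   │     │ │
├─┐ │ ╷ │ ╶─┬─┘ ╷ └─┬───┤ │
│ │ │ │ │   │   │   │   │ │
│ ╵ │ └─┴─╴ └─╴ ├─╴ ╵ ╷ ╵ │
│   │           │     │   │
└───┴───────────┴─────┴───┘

Shortest path A → P at (12, 8): 34 steps
Shortest path A → Q at (5, 3): 14 steps

Q is closer (14 steps vs 34 steps).

Path to P:

┌───┬───┬───┬───┬─────────┐
│A  │   │   │   │         │
│ ╷ ╵ ╷ │ ╶─┘ ╷ ├───────┐ │
│↓│   │ │     │ │       │ │
│ └─┬─┘ └───┬─┤ ╵ ┌───┐ ╵ │
│↳ ↓│       │ │   │   │   │
│ ╷ └─┬───┐ │ └─┬─┘ ╷ └─┐ │
│ │↳ ↓│   │ │   │   │   │ │
├─┴─╴ │ ╷ │ │ ┌─┘ ╷ └───┤ │
│↓ ← ↲│ │ │ │ │   │     │ │
│ ╶───┤ └─┘ │ │ ┌─┴─┬─┐ ╵ │
│↳ → ↓│     │ │ │   │ │   │
│ ┌─╴ │ ┌───┘ │ ╵ ╷ │ └───┤
│ │↓ ↲│ │     │   │ │     │
│ │ ┌─┘ ╵ ╷ ┌─┴───┤ ├───╴ │
│ │↓│     │ │     │ │     │
│ │ │ ╶─┬─┴─┘ ┌─┐ ╵ │ ┌───┤
│ │↓│   │     │ │   │ │   │
│ │ └───┤ ╶───┤ └───┘ │ ╷ │
│ │↳ → ↓│     │       │ │ │
│ └─┬─╴ ├───╴ ├───┐ ╶─┘ │ │
│   │↓ ↲│     │↱ ↓│     │ │
├─┐ │ ╷ │ ╶─┬─┘ ╷ └─┬───┤ │
│ │ │↓│ │   │  ↑│↳ ↓│   │ │
│ ╵ │ └─┴─╴ └─╴ ├─╴ ╵ ╷ ╵ │
│   │↳ → → → → ↑│P ↲  │   │
└───┴───────────┴─────┴───┘

Path to Q:

┌───┬───┬───┬───┬─────────┐
│A ↓│↱ ↓│   │   │         │
│ ╷ ╵ ╷ │ ╶─┘ ╷ ├───────┐ │
│ │↳ ↑│↓│     │ │       │ │
│ └─┬─┘ └───┬─┤ ╵ ┌───┐ ╵ │
│   │  ↳ → ↓│ │   │   │   │
│ ╷ └─┬───┐ │ └─┬─┘ ╷ └─┐ │
│ │   │   │↓│   │   │   │ │
├─┴─╴ │ ╷ │ │ ┌─┘ ╷ └───┤ │
│     │ │ │↓│ │   │     │ │
│ ╶───┤ └─┘ │ │ ┌─┴─┬─┐ ╵ │
│     │Q ← ↲│ │ │   │ │   │
│ ┌─╴ │ ┌───┘ │ ╵ ╷ │ └───┤
│ │   │ │     │   │ │     │
│ │ ┌─┘ ╵ ╷ ┌─┴───┤ ├───╴ │
│ │ │     │ │     │ │     │
│ │ │ ╶─┬─┴─┘ ┌─┐ ╵ │ ┌───┤
│ │ │   │     │ │   │ │   │
│ │ └───┤ ╶───┤ └───┘ │ ╷ │
│ │     │     │       │ │ │
│ └─┬─╴ ├───╴ ├───┐ ╶─┘ │ │
│   │   │     │   │     │ │
├─┐ │ ╷ │ ╶─┬─┘ ╷ └─┬───┤ │
│ │ │ │ │   │   │   │   │ │
│ ╵ │ └─┴─╴ └─╴ ├─╴ ╵ ╷ ╵ │
│   │           │     │   │
└───┴───────────┴─────┴───┘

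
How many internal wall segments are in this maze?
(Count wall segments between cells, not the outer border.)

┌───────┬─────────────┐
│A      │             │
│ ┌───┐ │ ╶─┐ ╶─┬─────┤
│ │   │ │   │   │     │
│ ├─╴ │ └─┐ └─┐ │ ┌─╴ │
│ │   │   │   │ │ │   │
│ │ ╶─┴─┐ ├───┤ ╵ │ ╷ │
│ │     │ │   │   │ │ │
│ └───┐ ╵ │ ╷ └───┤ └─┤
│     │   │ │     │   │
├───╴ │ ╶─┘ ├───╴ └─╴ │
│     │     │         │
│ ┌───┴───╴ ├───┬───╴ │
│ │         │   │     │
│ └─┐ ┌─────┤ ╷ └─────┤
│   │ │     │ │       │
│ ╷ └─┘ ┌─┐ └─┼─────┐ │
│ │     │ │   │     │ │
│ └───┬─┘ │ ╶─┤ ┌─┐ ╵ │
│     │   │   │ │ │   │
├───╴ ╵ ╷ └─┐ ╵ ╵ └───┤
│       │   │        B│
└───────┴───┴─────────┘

Counting internal wall segments:
Total internal walls: 100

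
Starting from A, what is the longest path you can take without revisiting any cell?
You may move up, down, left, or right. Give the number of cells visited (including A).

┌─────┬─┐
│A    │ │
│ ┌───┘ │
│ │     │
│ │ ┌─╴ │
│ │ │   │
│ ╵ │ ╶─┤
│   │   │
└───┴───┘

Finding longest simple path using DFS:
Start: (0, 0)
Longest path visits 13 cells
Path: A → down → down → down → right → up → up → right → right → down → left → down → right

Solution:

┌─────┬─┐
│A    │ │
│ ┌───┘ │
│↓│↱ → ↓│
│ │ ┌─╴ │
│↓│↑│↓ ↲│
│ ╵ │ ╶─┤
│↳ ↑│↳ B│
└───┴───┘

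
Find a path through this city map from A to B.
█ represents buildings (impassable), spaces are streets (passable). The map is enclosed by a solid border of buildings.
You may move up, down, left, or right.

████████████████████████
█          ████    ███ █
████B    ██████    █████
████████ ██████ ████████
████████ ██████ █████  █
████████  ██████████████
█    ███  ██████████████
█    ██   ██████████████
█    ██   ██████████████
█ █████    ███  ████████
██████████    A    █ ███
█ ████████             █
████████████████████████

Finding the shortest path from A to B:
Movement: cardinal only
Path length: 18 steps
Directions: left → left → left → left → up → left → up → up → up → up → left → up → up → up → left → left → left → left

Solution:

████████████████████████
█          ████    ███ █
████B←←←↰██████    █████
████████↑██████ ████████
████████↑██████ █████  █
████████↑↰██████████████
█    ███ ↑██████████████
█    ██  ↑██████████████
█    ██  ↑██████████████
█ █████  ↑↰███  ████████
██████████↑←←←A    █ ███
█ ████████             █
████████████████████████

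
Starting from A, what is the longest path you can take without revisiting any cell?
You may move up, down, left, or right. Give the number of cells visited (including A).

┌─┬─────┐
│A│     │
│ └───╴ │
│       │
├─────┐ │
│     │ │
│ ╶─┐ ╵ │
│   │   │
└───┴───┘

Finding longest simple path using DFS:
Start: (0, 0)
Longest path visits 13 cells
Path: A → down → right → right → right → down → down → left → up → left → left → down → right

Solution:

┌─┬─────┐
│A│     │
│ └───╴ │
│↳ → → ↓│
├─────┐ │
│↓ ← ↰│↓│
│ ╶─┐ ╵ │
│↳ B│↑ ↲│
└───┴───┘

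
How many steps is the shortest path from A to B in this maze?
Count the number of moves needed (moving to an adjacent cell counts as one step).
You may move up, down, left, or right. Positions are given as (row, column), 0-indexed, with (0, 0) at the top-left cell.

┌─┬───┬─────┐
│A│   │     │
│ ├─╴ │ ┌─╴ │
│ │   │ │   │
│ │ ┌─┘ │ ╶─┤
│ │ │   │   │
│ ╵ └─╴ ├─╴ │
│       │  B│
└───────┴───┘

Using BFS to find shortest path:
Start: (0, 0), End: (3, 5)
Path found:
(0,0) → (1,0) → (2,0) → (3,0) → (3,1) → (3,2) → (3,3) → (2,3) → (1,3) → (0,3) → (0,4) → (0,5) → (1,5) → (1,4) → (2,4) → (2,5) → (3,5)
Number of steps: 16

Solution:

┌─┬───┬─────┐
│A│   │↱ → ↓│
│ ├─╴ │ ┌─╴ │
│↓│   │↑│↓ ↲│
│ │ ┌─┘ │ ╶─┤
│↓│ │  ↑│↳ ↓│
│ ╵ └─╴ ├─╴ │
│↳ → → ↑│  B│
└───────┴───┘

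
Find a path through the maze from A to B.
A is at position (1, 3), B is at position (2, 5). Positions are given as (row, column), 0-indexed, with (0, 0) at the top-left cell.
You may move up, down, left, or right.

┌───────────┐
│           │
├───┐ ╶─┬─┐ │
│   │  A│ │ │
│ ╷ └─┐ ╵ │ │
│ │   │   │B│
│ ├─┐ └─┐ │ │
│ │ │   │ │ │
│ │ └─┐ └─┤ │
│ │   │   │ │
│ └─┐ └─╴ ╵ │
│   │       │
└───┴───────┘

Finding the shortest path from (1, 3) to (2, 5):
Path length: 7 steps
Directions: left → up → right → right → right → down → down

Solution:

┌───────────┐
│    ↱ → → ↓│
├───┐ ╶─┬─┐ │
│   │↑ A│ │↓│
│ ╷ └─┐ ╵ │ │
│ │   │   │B│
│ ├─┐ └─┐ │ │
│ │ │   │ │ │
│ │ └─┐ └─┤ │
│ │   │   │ │
│ └─┐ └─╴ ╵ │
│   │       │
└───┴───────┘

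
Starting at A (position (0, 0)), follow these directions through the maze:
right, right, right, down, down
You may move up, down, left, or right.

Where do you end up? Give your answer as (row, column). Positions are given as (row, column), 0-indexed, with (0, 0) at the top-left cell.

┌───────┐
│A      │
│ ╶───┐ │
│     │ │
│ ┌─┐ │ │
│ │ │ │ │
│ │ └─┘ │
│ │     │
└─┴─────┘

Following directions step by step:
Start: (0, 0)
  right: (0, 0) → (0, 1)
  right: (0, 1) → (0, 2)
  right: (0, 2) → (0, 3)
  down: (0, 3) → (1, 3)
  down: (1, 3) → (2, 3)
Final position: (2, 3)

Path taken:

┌───────┐
│A → → ↓│
│ ╶───┐ │
│     │↓│
│ ┌─┐ │ │
│ │ │ │B│
│ │ └─┘ │
│ │     │
└─┴─────┘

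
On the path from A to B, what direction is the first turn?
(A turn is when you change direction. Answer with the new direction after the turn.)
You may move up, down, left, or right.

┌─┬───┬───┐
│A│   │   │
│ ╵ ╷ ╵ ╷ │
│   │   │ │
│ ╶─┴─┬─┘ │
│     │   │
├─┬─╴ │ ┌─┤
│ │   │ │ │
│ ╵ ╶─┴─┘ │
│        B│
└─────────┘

Directions: down, down, right, right, down, left, down, right, right, right
First turn direction: right

Solution:

┌─┬───┬───┐
│A│   │   │
│ ╵ ╷ ╵ ╷ │
│↓  │   │ │
│ ╶─┴─┬─┘ │
│↳ → ↓│   │
├─┬─╴ │ ┌─┤
│ │↓ ↲│ │ │
│ ╵ ╶─┴─┘ │
│  ↳ → → B│
└─────────┘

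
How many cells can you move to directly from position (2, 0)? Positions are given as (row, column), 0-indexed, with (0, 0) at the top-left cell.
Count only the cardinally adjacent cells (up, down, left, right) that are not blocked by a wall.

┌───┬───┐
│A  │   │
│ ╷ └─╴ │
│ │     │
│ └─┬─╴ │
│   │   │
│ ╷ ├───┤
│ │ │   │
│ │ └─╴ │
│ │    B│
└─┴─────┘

Checking passable neighbors of (2, 0):
Neighbors: (1, 0), (3, 0), (2, 1)
Count: 3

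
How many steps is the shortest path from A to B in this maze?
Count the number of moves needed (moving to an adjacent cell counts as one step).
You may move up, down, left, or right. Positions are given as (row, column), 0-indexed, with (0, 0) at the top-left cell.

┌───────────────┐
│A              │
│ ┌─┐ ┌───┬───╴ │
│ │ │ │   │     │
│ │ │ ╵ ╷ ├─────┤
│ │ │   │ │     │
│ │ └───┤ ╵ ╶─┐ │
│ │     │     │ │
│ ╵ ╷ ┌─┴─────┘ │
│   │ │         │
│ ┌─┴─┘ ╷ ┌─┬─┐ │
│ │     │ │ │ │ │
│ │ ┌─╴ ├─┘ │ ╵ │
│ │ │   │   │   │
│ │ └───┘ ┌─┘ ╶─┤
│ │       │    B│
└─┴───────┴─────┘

Using BFS to find shortest path:
Start: (0, 0), End: (7, 7)
Path found:
(0,0) → (0,1) → (0,2) → (1,2) → (2,2) → (2,3) → (1,3) → (1,4) → (2,4) → (3,4) → (3,5) → (2,5) → (2,6) → (2,7) → (3,7) → (4,7) → (5,7) → (6,7) → (6,6) → (7,6) → (7,7)
Number of steps: 20

Solution:

┌───────────────┐
│A → ↓          │
│ ┌─┐ ┌───┬───╴ │
│ │ │↓│↱ ↓│     │
│ │ │ ╵ ╷ ├─────┤
│ │ │↳ ↑│↓│↱ → ↓│
│ │ └───┤ ╵ ╶─┐ │
│ │     │↳ ↑  │↓│
│ ╵ ╷ ┌─┴─────┘ │
│   │ │        ↓│
│ ┌─┴─┘ ╷ ┌─┬─┐ │
│ │     │ │ │ │↓│
│ │ ┌─╴ ├─┘ │ ╵ │
│ │ │   │   │↓ ↲│
│ │ └───┘ ┌─┘ ╶─┤
│ │       │  ↳ B│
└─┴───────┴─────┘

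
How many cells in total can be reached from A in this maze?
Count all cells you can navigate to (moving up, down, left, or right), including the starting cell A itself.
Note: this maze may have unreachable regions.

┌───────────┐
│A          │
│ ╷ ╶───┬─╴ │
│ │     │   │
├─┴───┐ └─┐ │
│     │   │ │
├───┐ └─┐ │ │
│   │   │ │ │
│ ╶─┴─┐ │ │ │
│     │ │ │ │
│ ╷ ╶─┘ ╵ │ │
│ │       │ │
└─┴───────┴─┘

Using BFS/flood-fill to find all reachable cells from A:
Maze size: 6 × 6 = 36 total cells
All cells are reachable — the maze is fully connected.
Reachable cells: 36

Reachable region (· marks reachable cells):

┌───────────┐
│A · · · · ·│
│ ╷ ╶───┬─╴ │
│·│· · ·│· ·│
├─┴───┐ └─┐ │
│· · ·│· ·│·│
├───┐ └─┐ │ │
│· ·│· ·│·│·│
│ ╶─┴─┐ │ │ │
│· · ·│·│·│·│
│ ╷ ╶─┘ ╵ │ │
│·│· · · ·│·│
└─┴───────┴─┘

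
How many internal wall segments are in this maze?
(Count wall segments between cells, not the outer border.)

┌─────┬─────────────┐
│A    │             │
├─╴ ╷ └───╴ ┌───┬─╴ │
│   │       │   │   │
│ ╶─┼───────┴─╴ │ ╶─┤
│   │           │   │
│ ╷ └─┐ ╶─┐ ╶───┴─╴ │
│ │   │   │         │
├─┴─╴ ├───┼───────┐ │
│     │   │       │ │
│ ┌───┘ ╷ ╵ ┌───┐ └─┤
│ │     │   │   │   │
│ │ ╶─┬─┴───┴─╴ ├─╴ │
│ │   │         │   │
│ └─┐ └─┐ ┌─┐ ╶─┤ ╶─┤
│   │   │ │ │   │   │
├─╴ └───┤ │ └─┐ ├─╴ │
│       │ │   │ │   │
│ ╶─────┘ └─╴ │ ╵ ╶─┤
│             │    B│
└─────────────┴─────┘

Counting internal wall segments:
Total internal walls: 81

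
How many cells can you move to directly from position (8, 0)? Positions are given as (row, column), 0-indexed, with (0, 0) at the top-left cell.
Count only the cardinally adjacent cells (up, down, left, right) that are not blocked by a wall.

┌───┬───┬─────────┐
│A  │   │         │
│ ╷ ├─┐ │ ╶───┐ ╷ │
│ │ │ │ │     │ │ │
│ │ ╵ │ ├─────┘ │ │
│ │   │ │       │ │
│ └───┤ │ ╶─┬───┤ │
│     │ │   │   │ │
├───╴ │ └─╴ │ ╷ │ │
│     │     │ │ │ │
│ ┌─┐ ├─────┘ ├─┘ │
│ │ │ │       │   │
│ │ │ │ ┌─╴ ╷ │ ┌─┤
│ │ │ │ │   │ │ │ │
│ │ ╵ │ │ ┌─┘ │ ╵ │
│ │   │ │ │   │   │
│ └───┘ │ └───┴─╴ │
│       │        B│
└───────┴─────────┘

Checking passable neighbors of (8, 0):
Neighbors: (7, 0), (8, 1)
Count: 2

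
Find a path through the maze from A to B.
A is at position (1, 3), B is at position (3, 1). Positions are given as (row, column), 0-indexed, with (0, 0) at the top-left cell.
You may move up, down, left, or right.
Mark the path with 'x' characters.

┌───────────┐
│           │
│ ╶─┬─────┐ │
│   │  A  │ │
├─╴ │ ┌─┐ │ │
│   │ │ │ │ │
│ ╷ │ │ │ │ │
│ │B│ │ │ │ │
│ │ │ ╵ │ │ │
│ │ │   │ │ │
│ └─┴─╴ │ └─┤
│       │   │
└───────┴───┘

Finding the shortest path from (1, 3) to (3, 1):
Path length: 14 steps
Directions: left → down → down → down → right → down → left → left → left → up → up → up → right → down

Solution:

┌───────────┐
│           │
│ ╶─┬─────┐ │
│   │x A  │ │
├─╴ │ ┌─┐ │ │
│x x│x│ │ │ │
│ ╷ │ │ │ │ │
│x│B│x│ │ │ │
│ │ │ ╵ │ │ │
│x│ │x x│ │ │
│ └─┴─╴ │ └─┤
│x x x x│   │
└───────┴───┘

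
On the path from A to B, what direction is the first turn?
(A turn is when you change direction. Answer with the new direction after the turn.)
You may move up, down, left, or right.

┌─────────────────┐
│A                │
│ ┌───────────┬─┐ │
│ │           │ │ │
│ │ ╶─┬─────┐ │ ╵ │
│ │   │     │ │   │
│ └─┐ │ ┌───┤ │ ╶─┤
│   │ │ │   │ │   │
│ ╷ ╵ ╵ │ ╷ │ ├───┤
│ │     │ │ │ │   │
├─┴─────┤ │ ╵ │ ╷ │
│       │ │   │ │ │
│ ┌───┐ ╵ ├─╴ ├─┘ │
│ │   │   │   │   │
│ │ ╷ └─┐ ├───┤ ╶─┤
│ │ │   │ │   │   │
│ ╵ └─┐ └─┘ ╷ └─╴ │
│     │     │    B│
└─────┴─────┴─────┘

Directions: down, down, down, right, down, right, up, up, left, up, right, right, right, right, right, down, down, down, down, left, up, up, left, down, down, down, left, up, left, left, left, down, down, down, right, up, up, right, down, right, down, right, right, up, right, down, right, right
First turn direction: right

Solution:

┌─────────────────┐
│A                │
│ ┌───────────┬─┐ │
│↓│↱ → → → → ↓│ │ │
│ │ ╶─┬─────┐ │ ╵ │
│↓│↑ ↰│     │↓│   │
│ └─┐ │ ┌───┤ │ ╶─┤
│↳ ↓│↑│ │↓ ↰│↓│   │
│ ╷ ╵ ╵ │ ╷ │ ├───┤
│ │↳ ↑  │↓│↑│↓│   │
├─┴─────┤ │ ╵ │ ╷ │
│↓ ← ← ↰│↓│↑ ↲│ │ │
│ ┌───┐ ╵ ├─╴ ├─┘ │
│↓│↱ ↓│↑ ↲│   │   │
│ │ ╷ └─┐ ├───┤ ╶─┤
│↓│↑│↳ ↓│ │↱ ↓│   │
│ ╵ └─┐ └─┘ ╷ └─╴ │
│↳ ↑  │↳ → ↑│↳ → B│
└─────┴─────┴─────┘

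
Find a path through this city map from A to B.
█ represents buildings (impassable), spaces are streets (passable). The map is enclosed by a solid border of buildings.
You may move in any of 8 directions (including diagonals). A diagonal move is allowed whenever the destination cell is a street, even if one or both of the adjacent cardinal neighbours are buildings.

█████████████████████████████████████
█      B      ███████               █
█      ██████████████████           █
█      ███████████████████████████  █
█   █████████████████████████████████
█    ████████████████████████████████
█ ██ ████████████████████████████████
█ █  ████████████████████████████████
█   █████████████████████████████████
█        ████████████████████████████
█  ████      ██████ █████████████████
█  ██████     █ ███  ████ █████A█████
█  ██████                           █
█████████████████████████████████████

Finding the shortest path from A to B:
Movement: 8-directional
Path length: 36 steps
Directions: down-left → left → left → left → left → left → left → left → left → left → left → left → left → left → left → left → left → left → left → left → left → up-left → up-left → left → up-left → left → left → up-left → up → up-right → up → up-left → up-right → right → up-right → up-right

Solution:

█████████████████████████████████████
█      B      ███████               █
█     ↗██████████████████           █
█   →↗ ███████████████████████████  █
█  ↗█████████████████████████████████
█   ↖████████████████████████████████
█ ██↑████████████████████████████████
█ █↗ ████████████████████████████████
█  ↑█████████████████████████████████
█   ↖←←  ████████████████████████████
█  ████↖←    ██████ █████████████████
█  ██████↖    █ ███  ████ █████A█████
█  ██████ ↖←←←←←←←←←←←←←←←←←←←←     █
█████████████████████████████████████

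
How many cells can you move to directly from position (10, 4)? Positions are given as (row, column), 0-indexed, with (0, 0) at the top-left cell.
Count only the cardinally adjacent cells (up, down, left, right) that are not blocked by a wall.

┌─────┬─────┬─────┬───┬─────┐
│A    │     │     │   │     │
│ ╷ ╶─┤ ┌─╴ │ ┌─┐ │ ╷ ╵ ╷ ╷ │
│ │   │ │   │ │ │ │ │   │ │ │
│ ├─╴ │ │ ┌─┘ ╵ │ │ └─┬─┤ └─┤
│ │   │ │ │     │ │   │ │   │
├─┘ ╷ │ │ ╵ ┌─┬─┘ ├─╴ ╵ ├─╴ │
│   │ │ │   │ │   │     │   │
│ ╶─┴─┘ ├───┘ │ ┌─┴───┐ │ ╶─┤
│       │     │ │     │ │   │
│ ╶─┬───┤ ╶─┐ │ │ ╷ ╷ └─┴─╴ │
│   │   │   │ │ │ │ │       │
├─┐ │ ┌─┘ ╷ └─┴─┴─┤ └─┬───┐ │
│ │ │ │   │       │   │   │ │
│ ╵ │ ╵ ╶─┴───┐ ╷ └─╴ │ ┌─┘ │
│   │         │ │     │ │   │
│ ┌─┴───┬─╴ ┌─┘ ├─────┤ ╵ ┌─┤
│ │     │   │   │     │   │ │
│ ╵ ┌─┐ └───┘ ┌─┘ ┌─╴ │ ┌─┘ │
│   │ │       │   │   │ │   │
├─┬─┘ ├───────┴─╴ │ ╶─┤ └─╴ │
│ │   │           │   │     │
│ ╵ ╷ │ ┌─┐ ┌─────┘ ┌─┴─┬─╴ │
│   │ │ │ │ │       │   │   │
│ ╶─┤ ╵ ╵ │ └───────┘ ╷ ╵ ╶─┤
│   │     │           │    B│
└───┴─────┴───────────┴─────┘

Checking passable neighbors of (10, 4):
Neighbors: (10, 3), (10, 5)
Count: 2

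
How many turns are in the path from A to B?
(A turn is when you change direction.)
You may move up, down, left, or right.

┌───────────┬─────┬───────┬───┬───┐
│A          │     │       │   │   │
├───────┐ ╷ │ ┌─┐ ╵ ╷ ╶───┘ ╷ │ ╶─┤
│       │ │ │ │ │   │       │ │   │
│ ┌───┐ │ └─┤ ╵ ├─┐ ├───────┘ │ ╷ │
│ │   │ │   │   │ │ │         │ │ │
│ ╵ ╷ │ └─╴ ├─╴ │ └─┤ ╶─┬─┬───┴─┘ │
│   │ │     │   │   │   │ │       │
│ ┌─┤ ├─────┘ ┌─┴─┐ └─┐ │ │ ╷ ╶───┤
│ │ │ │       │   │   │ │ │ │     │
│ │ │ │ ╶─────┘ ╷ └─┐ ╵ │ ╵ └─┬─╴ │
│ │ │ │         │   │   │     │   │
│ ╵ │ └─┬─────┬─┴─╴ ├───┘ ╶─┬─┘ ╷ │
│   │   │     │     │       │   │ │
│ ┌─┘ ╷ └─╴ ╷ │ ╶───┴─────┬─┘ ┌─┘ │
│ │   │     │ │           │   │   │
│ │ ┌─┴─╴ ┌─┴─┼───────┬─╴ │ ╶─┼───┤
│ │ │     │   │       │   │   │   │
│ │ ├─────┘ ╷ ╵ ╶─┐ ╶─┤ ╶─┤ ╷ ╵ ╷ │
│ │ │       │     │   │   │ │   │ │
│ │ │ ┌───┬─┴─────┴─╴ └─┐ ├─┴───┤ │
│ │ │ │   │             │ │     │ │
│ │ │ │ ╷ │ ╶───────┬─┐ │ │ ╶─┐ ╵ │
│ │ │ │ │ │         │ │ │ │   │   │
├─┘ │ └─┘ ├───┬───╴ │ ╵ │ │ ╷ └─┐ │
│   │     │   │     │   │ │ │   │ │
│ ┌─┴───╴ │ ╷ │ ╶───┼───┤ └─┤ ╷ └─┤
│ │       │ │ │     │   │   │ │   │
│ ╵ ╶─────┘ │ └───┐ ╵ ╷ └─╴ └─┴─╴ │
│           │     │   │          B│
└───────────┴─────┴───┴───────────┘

Directions: right, right, right, right, down, down, right, down, left, left, up, up, left, left, left, down, down, right, up, right, down, down, down, down, down, left, down, down, down, down, down, left, down, down, right, up, right, right, right, up, left, left, up, up, up, right, right, right, up, right, down, right, up, right, right, down, right, down, left, left, left, left, left, down, right, right, right, right, down, left, left, down, right, right, down, right, up, right, down, right, right, right, right, right
Number of turns: 44

Solution:

┌───────────┬─────┬───────┬───┬───┐
│A → → → ↓  │     │       │   │   │
├───────┐ ╷ │ ┌─┐ ╵ ╷ ╶───┘ ╷ │ ╶─┤
│↓ ← ← ↰│↓│ │ │ │   │       │ │   │
│ ┌───┐ │ └─┤ ╵ ├─┐ ├───────┘ │ ╷ │
│↓│↱ ↓│↑│↳ ↓│   │ │ │         │ │ │
│ ╵ ╷ │ └─╴ ├─╴ │ └─┤ ╶─┬─┬───┴─┘ │
│↳ ↑│↓│↑ ← ↲│   │   │   │ │       │
│ ┌─┤ ├─────┘ ┌─┴─┐ └─┐ │ │ ╷ ╶───┤
│ │ │↓│       │   │   │ │ │ │     │
│ │ │ │ ╶─────┘ ╷ └─┐ ╵ │ ╵ └─┬─╴ │
│ │ │↓│         │   │   │     │   │
│ ╵ │ └─┬─────┬─┴─╴ ├───┘ ╶─┬─┘ ╷ │
│   │↓  │     │     │       │   │ │
│ ┌─┘ ╷ └─╴ ╷ │ ╶───┴─────┬─┘ ┌─┘ │
│ │↓ ↲│     │ │           │   │   │
│ │ ┌─┴─╴ ┌─┴─┼───────┬─╴ │ ╶─┼───┤
│ │↓│     │↱ ↓│↱ → ↓  │   │   │   │
│ │ ├─────┘ ╷ ╵ ╶─┐ ╶─┤ ╶─┤ ╷ ╵ ╷ │
│ │↓│↱ → → ↑│↳ ↑  │↳ ↓│   │ │   │ │
│ │ │ ┌───┬─┴─────┴─╴ └─┐ ├─┴───┤ │
│ │↓│↑│   │↓ ← ← ← ← ↲  │ │     │ │
│ │ │ │ ╷ │ ╶───────┬─┐ │ │ ╶─┐ ╵ │
│ │↓│↑│ │ │↳ → → → ↓│ │ │ │   │   │
├─┘ │ └─┘ ├───┬───╴ │ ╵ │ │ ╷ └─┐ │
│↓ ↲│↑ ← ↰│   │↓ ← ↲│   │ │ │   │ │
│ ┌─┴───╴ │ ╷ │ ╶───┼───┤ └─┤ ╷ └─┤
│↓│↱ → → ↑│ │ │↳ → ↓│↱ ↓│   │ │   │
│ ╵ ╶─────┘ │ └───┐ ╵ ╷ └─╴ └─┴─╴ │
│↳ ↑        │     │↳ ↑│↳ → → → → B│
└───────────┴─────┴───┴───────────┘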